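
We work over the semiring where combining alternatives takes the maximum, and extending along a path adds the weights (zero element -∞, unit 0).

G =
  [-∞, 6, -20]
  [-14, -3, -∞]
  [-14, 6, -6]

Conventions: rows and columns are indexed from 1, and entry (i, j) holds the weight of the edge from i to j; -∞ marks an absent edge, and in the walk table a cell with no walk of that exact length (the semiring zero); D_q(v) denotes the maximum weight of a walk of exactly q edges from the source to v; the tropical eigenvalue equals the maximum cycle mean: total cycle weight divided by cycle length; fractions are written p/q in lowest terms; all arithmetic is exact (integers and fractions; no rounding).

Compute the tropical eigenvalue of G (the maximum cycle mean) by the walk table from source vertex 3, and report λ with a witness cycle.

q=0: [-∞, -∞, 0]
q=1: [-14, 6, -6]
q=2: [-8, 3, -12]
q=3: [-11, 0, -18]
Optimal cycle mean attained by: cycle 2->2, total (-3), length 1.
Answer: λ = -3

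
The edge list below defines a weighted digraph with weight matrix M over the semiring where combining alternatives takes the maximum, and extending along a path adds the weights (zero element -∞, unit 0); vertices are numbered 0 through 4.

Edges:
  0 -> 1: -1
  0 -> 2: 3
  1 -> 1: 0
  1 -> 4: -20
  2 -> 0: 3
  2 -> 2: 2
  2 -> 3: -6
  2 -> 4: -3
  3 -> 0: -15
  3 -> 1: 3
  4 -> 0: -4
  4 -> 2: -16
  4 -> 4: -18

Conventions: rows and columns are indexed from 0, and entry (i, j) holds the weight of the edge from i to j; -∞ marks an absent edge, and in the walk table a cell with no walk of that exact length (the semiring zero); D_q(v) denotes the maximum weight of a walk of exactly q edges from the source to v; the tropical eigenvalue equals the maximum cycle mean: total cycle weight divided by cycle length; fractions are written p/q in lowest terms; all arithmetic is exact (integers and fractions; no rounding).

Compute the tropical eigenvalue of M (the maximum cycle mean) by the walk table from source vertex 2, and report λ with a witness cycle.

q=0: [-∞, -∞, 0, -∞, -∞]
q=1: [3, -∞, 2, -6, -3]
q=2: [5, 2, 6, -4, -1]
q=3: [9, 4, 8, 0, 3]
q=4: [11, 8, 12, 2, 5]
q=5: [15, 10, 14, 6, 9]
Optimal cycle mean attained by: cycle 0->2->0, total 3 + 3, length 2.
Answer: λ = 3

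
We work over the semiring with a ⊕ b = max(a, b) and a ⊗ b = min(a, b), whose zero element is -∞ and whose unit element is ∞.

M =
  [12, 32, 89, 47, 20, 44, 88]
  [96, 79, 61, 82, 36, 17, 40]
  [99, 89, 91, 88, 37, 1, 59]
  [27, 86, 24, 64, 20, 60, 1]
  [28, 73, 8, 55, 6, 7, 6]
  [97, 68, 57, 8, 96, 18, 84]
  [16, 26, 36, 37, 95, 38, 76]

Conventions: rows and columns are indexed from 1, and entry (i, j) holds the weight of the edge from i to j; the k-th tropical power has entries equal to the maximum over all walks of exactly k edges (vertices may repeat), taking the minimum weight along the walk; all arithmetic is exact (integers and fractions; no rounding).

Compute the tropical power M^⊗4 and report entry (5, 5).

M^⊗2:
  [89, 89, 89, 88, 88, 47, 76]
  [79, 82, 89, 79, 40, 60, 88]
  [91, 89, 91, 88, 59, 60, 88]
  [86, 79, 61, 82, 60, 60, 60]
  [73, 73, 61, 73, 36, 55, 40]
  [68, 73, 89, 68, 84, 44, 88]
  [38, 73, 38, 55, 76, 38, 76]
M^⊗3:
  [89, 89, 89, 88, 76, 60, 88]
  [89, 89, 89, 88, 88, 60, 79]
  [91, 89, 91, 88, 88, 60, 88]
  [79, 82, 86, 79, 60, 60, 86]
  [73, 73, 73, 73, 55, 60, 73]
  [89, 89, 89, 88, 88, 60, 76]
  [73, 73, 61, 73, 76, 55, 76]
M^⊗4:
  [89, 89, 89, 88, 88, 60, 88]
  [89, 89, 89, 88, 79, 60, 88]
  [91, 89, 91, 88, 88, 60, 88]
  [86, 86, 86, 86, 86, 60, 79]
  [73, 73, 73, 73, 73, 60, 73]
  [89, 89, 89, 88, 76, 60, 88]
  [73, 73, 73, 73, 76, 60, 76]
Key observation: the optimum is the walk 5->2->1->7->5, with weight 73 min 96 min 88 min 95 = 73.
Optimal value attained by: walk 5->2->1->7->5.
Answer: (M^⊗4)[5][5] = 73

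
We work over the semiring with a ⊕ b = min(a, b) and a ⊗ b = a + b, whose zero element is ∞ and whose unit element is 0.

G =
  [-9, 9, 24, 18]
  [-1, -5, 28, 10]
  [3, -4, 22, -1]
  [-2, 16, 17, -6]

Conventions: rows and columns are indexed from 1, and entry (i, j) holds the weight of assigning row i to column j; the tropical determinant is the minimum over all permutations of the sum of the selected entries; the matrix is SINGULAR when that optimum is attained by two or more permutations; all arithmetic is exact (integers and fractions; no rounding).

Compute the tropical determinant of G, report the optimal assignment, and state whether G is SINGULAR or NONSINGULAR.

σ = (1, 2, 3, 4): (-9) + (-5) + 22 + (-6) = 2
σ = (1, 2, 4, 3): (-9) + (-5) + (-1) + 17 = 2
σ = (1, 3, 2, 4): (-9) + 28 + (-4) + (-6) = 9
σ = (1, 3, 4, 2): (-9) + 28 + (-1) + 16 = 34
σ = (1, 4, 2, 3): (-9) + 10 + (-4) + 17 = 14
σ = (1, 4, 3, 2): (-9) + 10 + 22 + 16 = 39
σ = (2, 1, 3, 4): 9 + (-1) + 22 + (-6) = 24
σ = (2, 1, 4, 3): 9 + (-1) + (-1) + 17 = 24
σ = (2, 3, 1, 4): 9 + 28 + 3 + (-6) = 34
σ = (2, 3, 4, 1): 9 + 28 + (-1) + (-2) = 34
σ = (2, 4, 1, 3): 9 + 10 + 3 + 17 = 39
σ = (2, 4, 3, 1): 9 + 10 + 22 + (-2) = 39
σ = (3, 1, 2, 4): 24 + (-1) + (-4) + (-6) = 13
σ = (3, 1, 4, 2): 24 + (-1) + (-1) + 16 = 38
σ = (3, 2, 1, 4): 24 + (-5) + 3 + (-6) = 16
σ = (3, 2, 4, 1): 24 + (-5) + (-1) + (-2) = 16
σ = (3, 4, 1, 2): 24 + 10 + 3 + 16 = 53
σ = (3, 4, 2, 1): 24 + 10 + (-4) + (-2) = 28
σ = (4, 1, 2, 3): 18 + (-1) + (-4) + 17 = 30
σ = (4, 1, 3, 2): 18 + (-1) + 22 + 16 = 55
σ = (4, 2, 1, 3): 18 + (-5) + 3 + 17 = 33
σ = (4, 2, 3, 1): 18 + (-5) + 22 + (-2) = 33
σ = (4, 3, 1, 2): 18 + 28 + 3 + 16 = 65
σ = (4, 3, 2, 1): 18 + 28 + (-4) + (-2) = 40
Optimal value attained by: σ = (1, 2, 3, 4).
Answer: det⊕(G) = 2; verdict: SINGULAR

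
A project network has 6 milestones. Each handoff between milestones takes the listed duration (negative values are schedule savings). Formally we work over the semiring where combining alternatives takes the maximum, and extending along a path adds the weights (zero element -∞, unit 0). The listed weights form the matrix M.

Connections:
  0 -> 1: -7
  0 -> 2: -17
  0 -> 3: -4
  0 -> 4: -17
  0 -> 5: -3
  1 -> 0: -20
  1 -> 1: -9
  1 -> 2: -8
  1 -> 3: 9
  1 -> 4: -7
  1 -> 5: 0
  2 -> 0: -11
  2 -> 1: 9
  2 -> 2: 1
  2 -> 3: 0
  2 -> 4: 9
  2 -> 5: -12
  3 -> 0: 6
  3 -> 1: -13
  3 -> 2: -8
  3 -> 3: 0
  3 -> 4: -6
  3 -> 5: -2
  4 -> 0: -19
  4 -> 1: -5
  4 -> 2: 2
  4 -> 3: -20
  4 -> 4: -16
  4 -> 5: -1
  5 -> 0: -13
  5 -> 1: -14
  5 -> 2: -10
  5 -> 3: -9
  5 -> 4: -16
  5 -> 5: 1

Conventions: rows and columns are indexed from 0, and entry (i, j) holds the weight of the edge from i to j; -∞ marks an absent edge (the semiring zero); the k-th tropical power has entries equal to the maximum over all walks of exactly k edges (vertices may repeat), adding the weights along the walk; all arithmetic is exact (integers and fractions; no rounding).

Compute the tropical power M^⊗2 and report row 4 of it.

M^⊗2:
  [2, -8, -12, 2, -8, -2]
  [15, 1, 1, 9, 3, 7]
  [6, 10, 11, 18, 10, 9]
  [6, 1, -4, 2, 1, 3]
  [-9, 11, 3, 4, 11, 0]
  [-3, -1, -9, -5, -1, 2]
Answer: row 4 of M^⊗2 = [-9, 11, 3, 4, 11, 0]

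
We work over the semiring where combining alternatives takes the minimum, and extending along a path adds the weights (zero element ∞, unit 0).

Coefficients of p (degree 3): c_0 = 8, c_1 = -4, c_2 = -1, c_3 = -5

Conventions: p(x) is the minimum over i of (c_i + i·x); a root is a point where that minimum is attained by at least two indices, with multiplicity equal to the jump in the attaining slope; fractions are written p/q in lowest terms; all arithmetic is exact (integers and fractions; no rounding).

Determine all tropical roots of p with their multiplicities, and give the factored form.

hull edge (i=0, c=8) to (i=1, c=-4): slope -12, span 1
hull edge (i=1, c=-4) to (i=3, c=-5): slope -1/2, span 2
Factored form: p(x) = -5 ⊗ (x ⊕ 1/2) ⊗ (x ⊕ 1/2) ⊗ (x ⊕ 12)
Answer: roots = 1/2 (mult 2), 12 (mult 1)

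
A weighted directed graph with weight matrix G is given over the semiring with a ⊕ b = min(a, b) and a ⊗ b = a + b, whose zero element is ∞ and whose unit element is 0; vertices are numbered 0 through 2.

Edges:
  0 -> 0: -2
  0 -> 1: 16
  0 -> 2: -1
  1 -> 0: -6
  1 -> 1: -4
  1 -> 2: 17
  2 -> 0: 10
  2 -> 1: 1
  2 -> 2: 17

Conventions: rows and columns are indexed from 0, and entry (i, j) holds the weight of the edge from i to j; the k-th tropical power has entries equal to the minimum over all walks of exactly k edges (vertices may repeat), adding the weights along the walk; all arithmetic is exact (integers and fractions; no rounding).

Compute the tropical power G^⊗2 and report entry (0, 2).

G^⊗2:
  [-4, 0, -3]
  [-10, -8, -7]
  [-5, -3, 9]
Key observation: the optimum is the walk 0->0->2, with weight (-2) + (-1) = -3.
Optimal value attained by: walk 0->0->2.
Answer: (G^⊗2)[0][2] = -3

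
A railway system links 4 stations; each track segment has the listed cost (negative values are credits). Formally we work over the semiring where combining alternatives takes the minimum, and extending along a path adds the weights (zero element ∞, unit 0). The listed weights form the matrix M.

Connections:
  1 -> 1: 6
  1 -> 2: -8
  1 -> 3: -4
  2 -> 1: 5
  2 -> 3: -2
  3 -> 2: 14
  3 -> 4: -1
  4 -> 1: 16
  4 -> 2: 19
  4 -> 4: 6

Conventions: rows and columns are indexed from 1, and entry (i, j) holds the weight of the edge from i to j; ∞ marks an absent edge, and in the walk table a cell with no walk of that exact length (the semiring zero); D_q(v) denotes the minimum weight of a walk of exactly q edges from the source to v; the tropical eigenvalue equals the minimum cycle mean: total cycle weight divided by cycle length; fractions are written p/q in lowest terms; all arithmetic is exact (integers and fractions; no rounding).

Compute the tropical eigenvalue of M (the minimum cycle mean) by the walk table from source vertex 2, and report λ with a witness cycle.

q=0: [∞, 0, ∞, ∞]
q=1: [5, ∞, -2, ∞]
q=2: [11, -3, 1, -3]
q=3: [2, 3, -5, 0]
q=4: [8, -6, -2, -6]
Optimal cycle mean attained by: cycle 1->2->1, total (-8) + 5, length 2.
Answer: λ = -3/2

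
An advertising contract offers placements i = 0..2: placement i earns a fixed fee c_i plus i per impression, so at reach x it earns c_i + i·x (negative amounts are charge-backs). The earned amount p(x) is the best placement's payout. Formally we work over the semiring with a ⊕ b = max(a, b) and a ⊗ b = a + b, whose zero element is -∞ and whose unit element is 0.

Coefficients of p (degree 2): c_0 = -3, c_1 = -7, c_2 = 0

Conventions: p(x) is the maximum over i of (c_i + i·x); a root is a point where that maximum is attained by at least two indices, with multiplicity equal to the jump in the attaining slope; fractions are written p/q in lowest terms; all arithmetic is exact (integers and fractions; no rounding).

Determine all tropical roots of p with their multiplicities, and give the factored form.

hull edge (i=0, c=-3) to (i=2, c=0): slope 3/2, span 2
Factored form: p(x) = 0 ⊗ (x ⊕ (-3/2)) ⊗ (x ⊕ (-3/2))
Answer: roots = -3/2 (mult 2)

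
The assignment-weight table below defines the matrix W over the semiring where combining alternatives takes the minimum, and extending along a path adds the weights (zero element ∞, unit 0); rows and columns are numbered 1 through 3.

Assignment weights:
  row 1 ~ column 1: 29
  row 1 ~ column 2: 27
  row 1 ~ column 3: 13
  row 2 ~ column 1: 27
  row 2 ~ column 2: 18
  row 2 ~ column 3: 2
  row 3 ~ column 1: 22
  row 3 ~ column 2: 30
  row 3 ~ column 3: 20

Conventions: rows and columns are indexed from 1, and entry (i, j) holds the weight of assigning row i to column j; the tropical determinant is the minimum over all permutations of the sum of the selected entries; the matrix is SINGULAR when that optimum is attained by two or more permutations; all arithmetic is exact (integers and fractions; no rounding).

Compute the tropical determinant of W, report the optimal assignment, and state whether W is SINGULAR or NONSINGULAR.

σ = (1, 2, 3): 29 + 18 + 20 = 67
σ = (1, 3, 2): 29 + 2 + 30 = 61
σ = (2, 1, 3): 27 + 27 + 20 = 74
σ = (2, 3, 1): 27 + 2 + 22 = 51
σ = (3, 1, 2): 13 + 27 + 30 = 70
σ = (3, 2, 1): 13 + 18 + 22 = 53
Optimal value attained by: σ = (2, 3, 1).
Answer: det⊕(W) = 51; verdict: NONSINGULAR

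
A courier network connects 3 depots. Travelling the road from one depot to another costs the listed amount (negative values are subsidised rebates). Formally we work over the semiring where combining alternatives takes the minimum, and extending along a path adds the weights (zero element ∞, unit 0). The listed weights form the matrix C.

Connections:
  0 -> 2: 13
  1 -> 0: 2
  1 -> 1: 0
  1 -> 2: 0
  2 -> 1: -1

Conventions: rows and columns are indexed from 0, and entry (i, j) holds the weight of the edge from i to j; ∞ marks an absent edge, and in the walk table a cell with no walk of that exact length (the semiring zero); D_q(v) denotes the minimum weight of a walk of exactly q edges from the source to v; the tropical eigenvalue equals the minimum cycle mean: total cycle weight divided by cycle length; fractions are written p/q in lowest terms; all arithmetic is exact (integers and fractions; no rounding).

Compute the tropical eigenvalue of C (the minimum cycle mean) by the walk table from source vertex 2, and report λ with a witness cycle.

q=0: [∞, ∞, 0]
q=1: [∞, -1, ∞]
q=2: [1, -1, -1]
q=3: [1, -2, -1]
Optimal cycle mean attained by: cycle 1->2->1, total 0 + (-1), length 2.
Answer: λ = -1/2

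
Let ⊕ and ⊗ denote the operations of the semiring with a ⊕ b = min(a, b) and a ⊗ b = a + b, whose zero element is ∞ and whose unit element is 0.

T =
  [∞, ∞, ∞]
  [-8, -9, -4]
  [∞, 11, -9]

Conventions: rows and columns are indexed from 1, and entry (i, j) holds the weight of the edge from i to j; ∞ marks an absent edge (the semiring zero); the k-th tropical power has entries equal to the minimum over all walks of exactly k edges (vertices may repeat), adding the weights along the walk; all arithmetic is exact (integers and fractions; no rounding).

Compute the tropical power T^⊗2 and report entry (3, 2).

T^⊗2:
  [∞, ∞, ∞]
  [-17, -18, -13]
  [3, 2, -18]
Key observation: the optimum is the walk 3->2->2, with weight 11 + (-9) = 2.
Optimal value attained by: walk 3->2->2.
Answer: (T^⊗2)[3][2] = 2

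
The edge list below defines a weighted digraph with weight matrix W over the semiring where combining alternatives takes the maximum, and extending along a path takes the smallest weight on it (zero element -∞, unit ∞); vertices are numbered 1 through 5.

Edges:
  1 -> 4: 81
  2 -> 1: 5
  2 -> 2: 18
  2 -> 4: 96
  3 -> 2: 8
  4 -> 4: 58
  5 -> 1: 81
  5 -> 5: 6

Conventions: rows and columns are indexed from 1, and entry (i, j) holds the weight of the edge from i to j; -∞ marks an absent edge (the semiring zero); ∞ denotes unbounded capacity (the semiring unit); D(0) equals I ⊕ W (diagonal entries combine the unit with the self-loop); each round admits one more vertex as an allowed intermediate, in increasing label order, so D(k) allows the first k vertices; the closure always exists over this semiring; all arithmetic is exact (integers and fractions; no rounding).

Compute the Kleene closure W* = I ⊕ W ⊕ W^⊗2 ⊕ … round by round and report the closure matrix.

D(0):
  [∞, -∞, -∞, 81, -∞]
  [5, ∞, -∞, 96, -∞]
  [-∞, 8, ∞, -∞, -∞]
  [-∞, -∞, -∞, ∞, -∞]
  [81, -∞, -∞, -∞, ∞]
D(1):
  [∞, -∞, -∞, 81, -∞]
  [5, ∞, -∞, 96, -∞]
  [-∞, 8, ∞, -∞, -∞]
  [-∞, -∞, -∞, ∞, -∞]
  [81, -∞, -∞, 81, ∞]
D(2):
  [∞, -∞, -∞, 81, -∞]
  [5, ∞, -∞, 96, -∞]
  [5, 8, ∞, 8, -∞]
  [-∞, -∞, -∞, ∞, -∞]
  [81, -∞, -∞, 81, ∞]
D(3):
  [∞, -∞, -∞, 81, -∞]
  [5, ∞, -∞, 96, -∞]
  [5, 8, ∞, 8, -∞]
  [-∞, -∞, -∞, ∞, -∞]
  [81, -∞, -∞, 81, ∞]
D(4):
  [∞, -∞, -∞, 81, -∞]
  [5, ∞, -∞, 96, -∞]
  [5, 8, ∞, 8, -∞]
  [-∞, -∞, -∞, ∞, -∞]
  [81, -∞, -∞, 81, ∞]
D(5):
  [∞, -∞, -∞, 81, -∞]
  [5, ∞, -∞, 96, -∞]
  [5, 8, ∞, 8, -∞]
  [-∞, -∞, -∞, ∞, -∞]
  [81, -∞, -∞, 81, ∞]
Answer: W* = [[∞, -∞, -∞, 81, -∞], [5, ∞, -∞, 96, -∞], [5, 8, ∞, 8, -∞], [-∞, -∞, -∞, ∞, -∞], [81, -∞, -∞, 81, ∞]]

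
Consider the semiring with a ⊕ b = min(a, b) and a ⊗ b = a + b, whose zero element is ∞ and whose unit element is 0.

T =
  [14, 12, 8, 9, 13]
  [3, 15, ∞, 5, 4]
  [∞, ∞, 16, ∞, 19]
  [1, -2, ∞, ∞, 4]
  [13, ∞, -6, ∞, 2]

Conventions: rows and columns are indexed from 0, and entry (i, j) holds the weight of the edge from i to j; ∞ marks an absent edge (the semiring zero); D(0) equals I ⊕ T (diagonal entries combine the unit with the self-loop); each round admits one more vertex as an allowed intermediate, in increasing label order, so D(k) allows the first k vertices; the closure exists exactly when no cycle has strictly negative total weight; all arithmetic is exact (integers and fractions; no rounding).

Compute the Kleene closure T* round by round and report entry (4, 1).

D(0):
  [0, 12, 8, 9, 13]
  [3, 0, ∞, 5, 4]
  [∞, ∞, 0, ∞, 19]
  [1, -2, ∞, 0, 4]
  [13, ∞, -6, ∞, 0]
D(1):
  [0, 12, 8, 9, 13]
  [3, 0, 11, 5, 4]
  [∞, ∞, 0, ∞, 19]
  [1, -2, 9, 0, 4]
  [13, 25, -6, 22, 0]
D(2):
  [0, 12, 8, 9, 13]
  [3, 0, 11, 5, 4]
  [∞, ∞, 0, ∞, 19]
  [1, -2, 9, 0, 2]
  [13, 25, -6, 22, 0]
D(3):
  [0, 12, 8, 9, 13]
  [3, 0, 11, 5, 4]
  [∞, ∞, 0, ∞, 19]
  [1, -2, 9, 0, 2]
  [13, 25, -6, 22, 0]
D(4):
  [0, 7, 8, 9, 11]
  [3, 0, 11, 5, 4]
  [∞, ∞, 0, ∞, 19]
  [1, -2, 9, 0, 2]
  [13, 20, -6, 22, 0]
D(5):
  [0, 7, 5, 9, 11]
  [3, 0, -2, 5, 4]
  [32, 39, 0, 41, 19]
  [1, -2, -4, 0, 2]
  [13, 20, -6, 22, 0]
Answer: T*[4][1] = 20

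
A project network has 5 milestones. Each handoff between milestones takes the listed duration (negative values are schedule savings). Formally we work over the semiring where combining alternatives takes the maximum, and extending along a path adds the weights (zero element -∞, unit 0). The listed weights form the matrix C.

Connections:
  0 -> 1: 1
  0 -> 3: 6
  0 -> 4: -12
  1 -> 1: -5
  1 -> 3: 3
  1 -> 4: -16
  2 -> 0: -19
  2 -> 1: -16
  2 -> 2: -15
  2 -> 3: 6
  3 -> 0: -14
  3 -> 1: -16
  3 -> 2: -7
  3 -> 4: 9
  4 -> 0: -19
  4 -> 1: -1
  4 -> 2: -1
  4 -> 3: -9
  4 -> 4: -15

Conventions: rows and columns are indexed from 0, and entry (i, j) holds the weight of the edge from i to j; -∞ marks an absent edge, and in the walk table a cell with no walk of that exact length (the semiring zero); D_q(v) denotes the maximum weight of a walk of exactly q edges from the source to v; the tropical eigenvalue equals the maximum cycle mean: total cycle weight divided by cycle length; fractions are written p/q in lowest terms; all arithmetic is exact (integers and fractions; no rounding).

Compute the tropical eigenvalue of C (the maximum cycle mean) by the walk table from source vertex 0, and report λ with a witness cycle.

q=0: [0, -∞, -∞, -∞, -∞]
q=1: [-∞, 1, -∞, 6, -12]
q=2: [-8, -4, -1, 4, 15]
q=3: [-4, 14, 14, 6, 13]
q=4: [-5, 12, 12, 20, 15]
q=5: [6, 14, 14, 18, 29]
Optimal cycle mean attained by: cycle 2->3->4->2, total 6 + 9 + (-1), length 3.
Answer: λ = 14/3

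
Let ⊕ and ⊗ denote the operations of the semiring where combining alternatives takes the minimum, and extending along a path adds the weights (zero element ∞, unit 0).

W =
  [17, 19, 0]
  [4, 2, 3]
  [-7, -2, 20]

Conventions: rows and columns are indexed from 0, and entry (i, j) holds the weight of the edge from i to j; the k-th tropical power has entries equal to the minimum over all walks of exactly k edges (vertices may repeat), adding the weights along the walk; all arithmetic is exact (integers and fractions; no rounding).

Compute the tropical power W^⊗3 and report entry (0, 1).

W^⊗2:
  [-7, -2, 17]
  [-4, 1, 4]
  [2, 0, -7]
W^⊗3:
  [2, 0, -7]
  [-3, 2, -4]
  [-14, -9, 2]
Key observation: the optimum is the walk 0->2->1->1, with weight 0 + (-2) + 2 = 0.
Optimal value attained by: walk 0->2->1->1.
Answer: (W^⊗3)[0][1] = 0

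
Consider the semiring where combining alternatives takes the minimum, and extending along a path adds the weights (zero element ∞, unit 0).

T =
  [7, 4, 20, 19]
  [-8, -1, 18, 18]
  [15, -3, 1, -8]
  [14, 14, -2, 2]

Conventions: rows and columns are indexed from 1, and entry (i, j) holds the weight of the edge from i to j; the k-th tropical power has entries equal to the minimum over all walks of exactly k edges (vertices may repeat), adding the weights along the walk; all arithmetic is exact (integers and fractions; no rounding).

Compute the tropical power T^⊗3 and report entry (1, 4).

T^⊗2:
  [-4, 3, 17, 12]
  [-9, -4, 12, 10]
  [-11, -4, -10, -7]
  [6, -5, -1, -10]
T^⊗3:
  [-5, 0, 10, 9]
  [-12, -5, 8, 4]
  [-12, -13, -9, -18]
  [-13, -6, -12, -9]
Key observation: the optimum is the walk 1->4->3->4, with weight 19 + (-2) + (-8) = 9.
Optimal value attained by: walk 1->4->3->4.
Answer: (T^⊗3)[1][4] = 9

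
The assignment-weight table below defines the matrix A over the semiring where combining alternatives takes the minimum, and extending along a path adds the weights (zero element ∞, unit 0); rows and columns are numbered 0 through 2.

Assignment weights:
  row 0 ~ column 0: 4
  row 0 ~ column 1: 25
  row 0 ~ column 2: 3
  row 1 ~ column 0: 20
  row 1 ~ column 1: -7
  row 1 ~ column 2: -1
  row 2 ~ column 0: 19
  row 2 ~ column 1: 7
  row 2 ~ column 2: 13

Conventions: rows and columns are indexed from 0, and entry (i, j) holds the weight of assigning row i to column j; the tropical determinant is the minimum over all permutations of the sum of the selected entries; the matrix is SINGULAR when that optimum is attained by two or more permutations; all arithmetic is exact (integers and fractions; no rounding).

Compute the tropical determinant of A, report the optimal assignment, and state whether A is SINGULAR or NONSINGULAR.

σ = (0, 1, 2): 4 + (-7) + 13 = 10
σ = (0, 2, 1): 4 + (-1) + 7 = 10
σ = (1, 0, 2): 25 + 20 + 13 = 58
σ = (1, 2, 0): 25 + (-1) + 19 = 43
σ = (2, 0, 1): 3 + 20 + 7 = 30
σ = (2, 1, 0): 3 + (-7) + 19 = 15
Optimal value attained by: σ = (0, 1, 2).
Answer: det⊕(A) = 10; verdict: SINGULAR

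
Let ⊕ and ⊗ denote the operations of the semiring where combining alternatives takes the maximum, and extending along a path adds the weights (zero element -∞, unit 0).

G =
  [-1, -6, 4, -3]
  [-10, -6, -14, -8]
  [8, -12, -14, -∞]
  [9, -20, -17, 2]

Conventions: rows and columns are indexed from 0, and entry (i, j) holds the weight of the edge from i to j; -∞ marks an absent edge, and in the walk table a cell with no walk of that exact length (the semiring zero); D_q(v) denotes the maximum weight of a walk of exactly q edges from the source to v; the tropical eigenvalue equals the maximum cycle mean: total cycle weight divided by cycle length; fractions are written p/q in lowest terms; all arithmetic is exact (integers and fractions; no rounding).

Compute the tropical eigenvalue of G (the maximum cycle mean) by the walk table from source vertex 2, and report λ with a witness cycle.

q=0: [-∞, -∞, 0, -∞]
q=1: [8, -12, -14, -∞]
q=2: [7, 2, 12, 5]
q=3: [20, 1, 11, 7]
q=4: [19, 14, 24, 17]
Optimal cycle mean attained by: cycle 0->2->0, total 4 + 8, length 2.
Answer: λ = 6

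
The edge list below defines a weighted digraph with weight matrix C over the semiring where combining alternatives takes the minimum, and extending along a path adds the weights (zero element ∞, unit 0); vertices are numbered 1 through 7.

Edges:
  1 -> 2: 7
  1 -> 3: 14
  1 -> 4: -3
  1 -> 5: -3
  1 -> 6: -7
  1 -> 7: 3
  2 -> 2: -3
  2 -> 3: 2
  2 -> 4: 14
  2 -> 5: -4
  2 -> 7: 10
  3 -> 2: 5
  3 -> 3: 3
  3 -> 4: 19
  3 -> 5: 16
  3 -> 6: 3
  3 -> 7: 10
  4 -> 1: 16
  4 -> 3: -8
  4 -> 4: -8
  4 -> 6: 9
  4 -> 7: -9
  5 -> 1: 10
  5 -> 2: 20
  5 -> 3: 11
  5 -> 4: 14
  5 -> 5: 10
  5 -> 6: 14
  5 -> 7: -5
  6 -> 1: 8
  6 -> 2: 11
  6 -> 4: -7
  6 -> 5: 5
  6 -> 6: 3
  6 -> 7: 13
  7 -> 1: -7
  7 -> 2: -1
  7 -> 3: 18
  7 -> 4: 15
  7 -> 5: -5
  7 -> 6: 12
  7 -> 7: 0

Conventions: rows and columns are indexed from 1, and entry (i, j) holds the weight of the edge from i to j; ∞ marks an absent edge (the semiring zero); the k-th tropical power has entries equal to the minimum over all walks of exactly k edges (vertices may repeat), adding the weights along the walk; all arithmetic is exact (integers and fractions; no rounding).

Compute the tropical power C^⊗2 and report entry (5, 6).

C^⊗2:
  [-4, 2, -11, -14, -2, -4, -12]
  [3, -6, -1, 6, -7, 5, -9]
  [3, 2, 6, -4, 1, 6, 10]
  [-16, -10, -16, -16, -14, -5, -17]
  [-12, -6, 6, 6, -10, 3, -5]
  [6, 8, -15, -15, 5, 1, -16]
  [-7, -4, 1, -10, -10, -14, -10]
Key observation: the optimum is the walk 5->1->6, with weight 10 + (-7) = 3.
Optimal value attained by: walk 5->1->6.
Answer: (C^⊗2)[5][6] = 3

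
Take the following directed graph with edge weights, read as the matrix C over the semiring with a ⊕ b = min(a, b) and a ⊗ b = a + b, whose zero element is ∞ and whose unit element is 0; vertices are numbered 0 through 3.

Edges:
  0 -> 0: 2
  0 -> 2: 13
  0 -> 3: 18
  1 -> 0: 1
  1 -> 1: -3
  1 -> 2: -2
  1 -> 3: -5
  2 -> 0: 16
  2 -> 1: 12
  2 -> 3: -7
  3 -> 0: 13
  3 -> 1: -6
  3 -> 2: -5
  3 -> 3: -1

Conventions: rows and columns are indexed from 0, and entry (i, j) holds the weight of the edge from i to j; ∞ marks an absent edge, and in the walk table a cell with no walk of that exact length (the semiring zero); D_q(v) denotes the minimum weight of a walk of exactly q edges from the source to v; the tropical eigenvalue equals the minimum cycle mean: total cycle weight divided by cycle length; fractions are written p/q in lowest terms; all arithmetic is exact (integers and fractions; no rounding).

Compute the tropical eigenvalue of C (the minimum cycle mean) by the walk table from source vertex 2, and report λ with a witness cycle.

q=0: [∞, ∞, 0, ∞]
q=1: [16, 12, ∞, -7]
q=2: [6, -13, -12, -8]
q=3: [-12, -16, -15, -19]
q=4: [-15, -25, -24, -22]
Optimal cycle mean attained by: cycle 2->3->2, total (-7) + (-5), length 2.
Answer: λ = -6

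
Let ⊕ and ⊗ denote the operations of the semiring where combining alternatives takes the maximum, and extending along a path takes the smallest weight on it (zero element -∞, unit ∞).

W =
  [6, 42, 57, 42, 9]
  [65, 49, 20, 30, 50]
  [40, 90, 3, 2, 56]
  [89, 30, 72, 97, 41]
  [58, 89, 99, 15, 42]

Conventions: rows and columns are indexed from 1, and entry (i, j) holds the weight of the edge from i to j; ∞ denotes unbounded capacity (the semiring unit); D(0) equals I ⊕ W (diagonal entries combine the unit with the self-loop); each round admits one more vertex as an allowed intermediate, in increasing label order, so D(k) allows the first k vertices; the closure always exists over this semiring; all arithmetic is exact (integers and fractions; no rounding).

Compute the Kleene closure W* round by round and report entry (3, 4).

D(0):
  [∞, 42, 57, 42, 9]
  [65, ∞, 20, 30, 50]
  [40, 90, ∞, 2, 56]
  [89, 30, 72, ∞, 41]
  [58, 89, 99, 15, ∞]
D(1):
  [∞, 42, 57, 42, 9]
  [65, ∞, 57, 42, 50]
  [40, 90, ∞, 40, 56]
  [89, 42, 72, ∞, 41]
  [58, 89, 99, 42, ∞]
D(2):
  [∞, 42, 57, 42, 42]
  [65, ∞, 57, 42, 50]
  [65, 90, ∞, 42, 56]
  [89, 42, 72, ∞, 42]
  [65, 89, 99, 42, ∞]
D(3):
  [∞, 57, 57, 42, 56]
  [65, ∞, 57, 42, 56]
  [65, 90, ∞, 42, 56]
  [89, 72, 72, ∞, 56]
  [65, 90, 99, 42, ∞]
D(4):
  [∞, 57, 57, 42, 56]
  [65, ∞, 57, 42, 56]
  [65, 90, ∞, 42, 56]
  [89, 72, 72, ∞, 56]
  [65, 90, 99, 42, ∞]
D(5):
  [∞, 57, 57, 42, 56]
  [65, ∞, 57, 42, 56]
  [65, 90, ∞, 42, 56]
  [89, 72, 72, ∞, 56]
  [65, 90, 99, 42, ∞]
Answer: W*[3][4] = 42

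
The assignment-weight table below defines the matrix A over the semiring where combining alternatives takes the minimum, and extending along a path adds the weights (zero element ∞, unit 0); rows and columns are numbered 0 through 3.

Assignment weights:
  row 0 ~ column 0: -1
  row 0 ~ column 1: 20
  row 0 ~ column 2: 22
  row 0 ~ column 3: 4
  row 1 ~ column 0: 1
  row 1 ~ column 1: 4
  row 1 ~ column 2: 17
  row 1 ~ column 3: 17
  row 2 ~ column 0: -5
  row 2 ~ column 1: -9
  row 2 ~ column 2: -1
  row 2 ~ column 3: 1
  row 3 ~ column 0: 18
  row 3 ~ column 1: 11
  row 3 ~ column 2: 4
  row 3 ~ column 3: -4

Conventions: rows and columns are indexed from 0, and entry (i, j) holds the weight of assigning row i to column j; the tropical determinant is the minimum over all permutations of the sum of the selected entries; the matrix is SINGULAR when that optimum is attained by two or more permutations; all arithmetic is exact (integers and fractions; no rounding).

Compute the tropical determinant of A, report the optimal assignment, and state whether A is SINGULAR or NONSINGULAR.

σ = (0, 1, 2, 3): (-1) + 4 + (-1) + (-4) = -2
σ = (0, 1, 3, 2): (-1) + 4 + 1 + 4 = 8
σ = (0, 2, 1, 3): (-1) + 17 + (-9) + (-4) = 3
σ = (0, 2, 3, 1): (-1) + 17 + 1 + 11 = 28
σ = (0, 3, 1, 2): (-1) + 17 + (-9) + 4 = 11
σ = (0, 3, 2, 1): (-1) + 17 + (-1) + 11 = 26
σ = (1, 0, 2, 3): 20 + 1 + (-1) + (-4) = 16
σ = (1, 0, 3, 2): 20 + 1 + 1 + 4 = 26
σ = (1, 2, 0, 3): 20 + 17 + (-5) + (-4) = 28
σ = (1, 2, 3, 0): 20 + 17 + 1 + 18 = 56
σ = (1, 3, 0, 2): 20 + 17 + (-5) + 4 = 36
σ = (1, 3, 2, 0): 20 + 17 + (-1) + 18 = 54
σ = (2, 0, 1, 3): 22 + 1 + (-9) + (-4) = 10
σ = (2, 0, 3, 1): 22 + 1 + 1 + 11 = 35
σ = (2, 1, 0, 3): 22 + 4 + (-5) + (-4) = 17
σ = (2, 1, 3, 0): 22 + 4 + 1 + 18 = 45
σ = (2, 3, 0, 1): 22 + 17 + (-5) + 11 = 45
σ = (2, 3, 1, 0): 22 + 17 + (-9) + 18 = 48
σ = (3, 0, 1, 2): 4 + 1 + (-9) + 4 = 0
σ = (3, 0, 2, 1): 4 + 1 + (-1) + 11 = 15
σ = (3, 1, 0, 2): 4 + 4 + (-5) + 4 = 7
σ = (3, 1, 2, 0): 4 + 4 + (-1) + 18 = 25
σ = (3, 2, 0, 1): 4 + 17 + (-5) + 11 = 27
σ = (3, 2, 1, 0): 4 + 17 + (-9) + 18 = 30
Optimal value attained by: σ = (0, 1, 2, 3).
Answer: det⊕(A) = -2; verdict: NONSINGULAR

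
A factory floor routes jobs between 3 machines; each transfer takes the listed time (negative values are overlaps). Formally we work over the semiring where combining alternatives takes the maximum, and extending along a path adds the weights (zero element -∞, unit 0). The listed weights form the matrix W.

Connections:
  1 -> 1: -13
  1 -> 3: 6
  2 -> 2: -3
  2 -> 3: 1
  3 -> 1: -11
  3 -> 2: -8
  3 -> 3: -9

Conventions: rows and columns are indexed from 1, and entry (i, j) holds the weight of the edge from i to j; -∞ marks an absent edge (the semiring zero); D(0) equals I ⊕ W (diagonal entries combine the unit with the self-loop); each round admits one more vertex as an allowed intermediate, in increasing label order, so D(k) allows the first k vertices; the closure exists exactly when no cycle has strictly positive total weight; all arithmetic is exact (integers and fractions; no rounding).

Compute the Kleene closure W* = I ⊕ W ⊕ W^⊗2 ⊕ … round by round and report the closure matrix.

D(0):
  [0, -∞, 6]
  [-∞, 0, 1]
  [-11, -8, 0]
D(1):
  [0, -∞, 6]
  [-∞, 0, 1]
  [-11, -8, 0]
D(2):
  [0, -∞, 6]
  [-∞, 0, 1]
  [-11, -8, 0]
D(3):
  [0, -2, 6]
  [-10, 0, 1]
  [-11, -8, 0]
Answer: W* = [[0, -2, 6], [-10, 0, 1], [-11, -8, 0]]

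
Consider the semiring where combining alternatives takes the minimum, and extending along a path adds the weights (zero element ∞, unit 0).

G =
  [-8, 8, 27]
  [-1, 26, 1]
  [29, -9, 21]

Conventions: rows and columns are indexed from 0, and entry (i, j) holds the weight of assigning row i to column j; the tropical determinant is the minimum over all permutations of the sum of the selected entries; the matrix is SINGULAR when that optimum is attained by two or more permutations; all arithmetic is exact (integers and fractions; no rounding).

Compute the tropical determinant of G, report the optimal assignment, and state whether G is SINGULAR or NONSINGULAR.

σ = (0, 1, 2): (-8) + 26 + 21 = 39
σ = (0, 2, 1): (-8) + 1 + (-9) = -16
σ = (1, 0, 2): 8 + (-1) + 21 = 28
σ = (1, 2, 0): 8 + 1 + 29 = 38
σ = (2, 0, 1): 27 + (-1) + (-9) = 17
σ = (2, 1, 0): 27 + 26 + 29 = 82
Optimal value attained by: σ = (0, 2, 1).
Answer: det⊕(G) = -16; verdict: NONSINGULAR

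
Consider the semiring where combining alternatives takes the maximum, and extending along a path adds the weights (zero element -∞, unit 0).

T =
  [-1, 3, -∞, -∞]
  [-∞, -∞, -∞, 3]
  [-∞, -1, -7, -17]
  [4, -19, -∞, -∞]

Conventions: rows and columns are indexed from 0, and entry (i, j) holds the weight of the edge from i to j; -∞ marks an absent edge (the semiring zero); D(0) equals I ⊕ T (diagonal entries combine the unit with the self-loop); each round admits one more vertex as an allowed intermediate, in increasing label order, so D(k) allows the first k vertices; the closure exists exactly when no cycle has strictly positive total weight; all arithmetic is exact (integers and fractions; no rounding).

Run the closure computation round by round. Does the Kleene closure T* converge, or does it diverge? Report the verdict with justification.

D(0):
  [0, 3, -∞, -∞]
  [-∞, 0, -∞, 3]
  [-∞, -1, 0, -17]
  [4, -19, -∞, 0]
D(1):
  [0, 3, -∞, -∞]
  [-∞, 0, -∞, 3]
  [-∞, -1, 0, -17]
  [4, 7, -∞, 0]
Detection: at round 2, diagonal entry (3, 3) turns strictly positive.
Key observation: the cycle 3->0->1->3 has total weight 4 + 3 + 3, which is strictly positive.
Answer: DIVERGES — positive cycle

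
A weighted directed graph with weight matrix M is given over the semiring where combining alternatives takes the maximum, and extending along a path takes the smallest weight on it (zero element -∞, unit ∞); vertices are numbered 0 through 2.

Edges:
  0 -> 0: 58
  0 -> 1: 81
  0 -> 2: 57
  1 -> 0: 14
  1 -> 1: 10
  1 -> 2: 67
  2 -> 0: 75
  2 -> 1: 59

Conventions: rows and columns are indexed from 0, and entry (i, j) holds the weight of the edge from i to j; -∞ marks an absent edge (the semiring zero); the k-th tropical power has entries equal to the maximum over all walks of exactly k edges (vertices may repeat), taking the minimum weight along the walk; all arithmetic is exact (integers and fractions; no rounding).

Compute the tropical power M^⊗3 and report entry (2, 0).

M^⊗2:
  [58, 58, 67]
  [67, 59, 14]
  [58, 75, 59]
M^⊗3:
  [67, 59, 58]
  [58, 67, 59]
  [59, 59, 67]
Key observation: the optimum is the walk 2->1->2->0, with weight 59 min 67 min 75 = 59.
Optimal value attained by: walk 2->1->2->0.
Answer: (M^⊗3)[2][0] = 59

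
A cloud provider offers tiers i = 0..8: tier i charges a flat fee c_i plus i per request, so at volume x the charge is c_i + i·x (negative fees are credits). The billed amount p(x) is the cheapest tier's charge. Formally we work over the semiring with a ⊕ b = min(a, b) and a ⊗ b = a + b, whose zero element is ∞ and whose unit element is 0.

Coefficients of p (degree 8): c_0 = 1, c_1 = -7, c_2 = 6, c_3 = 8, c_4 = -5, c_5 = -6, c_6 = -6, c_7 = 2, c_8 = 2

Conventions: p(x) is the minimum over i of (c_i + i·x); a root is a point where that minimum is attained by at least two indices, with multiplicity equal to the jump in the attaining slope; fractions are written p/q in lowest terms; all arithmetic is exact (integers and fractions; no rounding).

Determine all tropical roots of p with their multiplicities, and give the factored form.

hull edge (i=0, c=1) to (i=1, c=-7): slope -8, span 1
hull edge (i=1, c=-7) to (i=6, c=-6): slope 1/5, span 5
hull edge (i=6, c=-6) to (i=8, c=2): slope 4, span 2
Factored form: p(x) = 2 ⊗ (x ⊕ (-4)) ⊗ (x ⊕ (-4)) ⊗ (x ⊕ (-1/5)) ⊗ (x ⊕ (-1/5)) ⊗ (x ⊕ (-1/5)) ⊗ (x ⊕ (-1/5)) ⊗ (x ⊕ (-1/5)) ⊗ (x ⊕ 8)
Answer: roots = -4 (mult 2), -1/5 (mult 5), 8 (mult 1)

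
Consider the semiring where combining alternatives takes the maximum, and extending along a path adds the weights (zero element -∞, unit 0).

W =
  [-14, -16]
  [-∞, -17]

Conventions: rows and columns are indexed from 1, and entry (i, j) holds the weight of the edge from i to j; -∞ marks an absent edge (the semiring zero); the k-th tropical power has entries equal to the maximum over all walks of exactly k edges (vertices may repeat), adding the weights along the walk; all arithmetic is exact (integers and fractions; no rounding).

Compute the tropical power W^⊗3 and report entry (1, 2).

W^⊗2:
  [-28, -30]
  [-∞, -34]
W^⊗3:
  [-42, -44]
  [-∞, -51]
Key observation: the optimum is the walk 1->1->1->2, with weight (-14) + (-14) + (-16) = -44.
Optimal value attained by: walk 1->1->1->2.
Answer: (W^⊗3)[1][2] = -44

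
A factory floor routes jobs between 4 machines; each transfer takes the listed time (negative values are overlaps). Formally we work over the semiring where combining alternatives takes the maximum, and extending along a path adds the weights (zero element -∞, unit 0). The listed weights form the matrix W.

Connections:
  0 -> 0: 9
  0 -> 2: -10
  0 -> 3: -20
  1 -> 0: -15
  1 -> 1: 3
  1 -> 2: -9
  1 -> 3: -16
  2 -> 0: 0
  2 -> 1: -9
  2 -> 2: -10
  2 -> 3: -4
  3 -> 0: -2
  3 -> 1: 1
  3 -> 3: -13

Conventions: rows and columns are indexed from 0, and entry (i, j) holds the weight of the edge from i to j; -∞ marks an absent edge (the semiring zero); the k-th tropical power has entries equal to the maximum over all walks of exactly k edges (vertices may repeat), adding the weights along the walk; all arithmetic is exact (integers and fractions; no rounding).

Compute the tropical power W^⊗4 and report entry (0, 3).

W^⊗2:
  [18, -19, -1, -11]
  [-6, 6, -6, -13]
  [9, -3, -10, -14]
  [7, 4, -8, -15]
W^⊗3:
  [27, -10, 8, -2]
  [3, 9, -3, -10]
  [18, 0, -1, -11]
  [16, 7, -3, -12]
W^⊗4:
  [36, -1, 17, 7]
  [12, 12, 0, -7]
  [27, 3, 8, -2]
  [25, 10, 6, -4]
Key observation: the optimum is the walk 0->0->0->0->3, with weight 9 + 9 + 9 + (-20) = 7.
Optimal value attained by: walk 0->0->0->0->3.
Answer: (W^⊗4)[0][3] = 7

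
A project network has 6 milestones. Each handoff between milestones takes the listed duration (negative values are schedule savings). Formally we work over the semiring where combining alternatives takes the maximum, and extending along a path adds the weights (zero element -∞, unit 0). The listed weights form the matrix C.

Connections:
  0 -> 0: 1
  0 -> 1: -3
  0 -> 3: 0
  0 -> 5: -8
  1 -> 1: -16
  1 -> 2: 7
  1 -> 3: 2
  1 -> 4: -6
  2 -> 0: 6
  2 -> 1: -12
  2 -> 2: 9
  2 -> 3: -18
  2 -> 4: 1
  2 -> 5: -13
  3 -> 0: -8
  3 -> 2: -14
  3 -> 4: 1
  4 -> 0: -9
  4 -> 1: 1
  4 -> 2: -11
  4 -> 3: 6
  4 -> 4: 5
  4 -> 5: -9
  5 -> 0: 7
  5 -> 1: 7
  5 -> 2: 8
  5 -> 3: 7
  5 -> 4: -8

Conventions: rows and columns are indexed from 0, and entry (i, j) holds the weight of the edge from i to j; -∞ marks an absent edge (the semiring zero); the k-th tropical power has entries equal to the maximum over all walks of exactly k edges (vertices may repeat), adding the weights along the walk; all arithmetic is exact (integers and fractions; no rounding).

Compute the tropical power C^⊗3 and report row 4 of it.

C^⊗2:
  [2, -1, 4, 1, 1, -7]
  [13, -5, 16, 0, 8, -6]
  [15, 3, 18, 7, 10, -2]
  [-7, 2, -5, 7, 6, -8]
  [-2, 6, 8, 11, 10, -4]
  [14, 4, 17, 9, 9, -1]
C^⊗3:
  [10, 2, 13, 7, 6, -6]
  [22, 10, 25, 14, 17, 5]
  [24, 12, 27, 16, 19, 7]
  [1, 7, 9, 12, 11, -3]
  [14, 11, 17, 16, 15, 1]
  [23, 11, 26, 15, 18, 6]
Answer: row 4 of C^⊗3 = [14, 11, 17, 16, 15, 1]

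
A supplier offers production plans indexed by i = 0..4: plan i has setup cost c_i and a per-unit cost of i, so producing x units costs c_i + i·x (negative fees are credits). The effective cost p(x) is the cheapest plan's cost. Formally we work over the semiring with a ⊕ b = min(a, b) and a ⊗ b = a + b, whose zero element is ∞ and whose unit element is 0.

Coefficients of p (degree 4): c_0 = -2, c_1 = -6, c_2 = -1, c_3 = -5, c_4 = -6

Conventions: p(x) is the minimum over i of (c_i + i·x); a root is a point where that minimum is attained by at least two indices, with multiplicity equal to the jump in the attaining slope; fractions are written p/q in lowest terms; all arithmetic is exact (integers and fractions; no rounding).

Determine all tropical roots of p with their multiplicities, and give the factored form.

hull edge (i=0, c=-2) to (i=1, c=-6): slope -4, span 1
hull edge (i=1, c=-6) to (i=4, c=-6): slope 0, span 3
Factored form: p(x) = -6 ⊗ (x ⊕ 0) ⊗ (x ⊕ 0) ⊗ (x ⊕ 0) ⊗ (x ⊕ 4)
Answer: roots = 0 (mult 3), 4 (mult 1)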